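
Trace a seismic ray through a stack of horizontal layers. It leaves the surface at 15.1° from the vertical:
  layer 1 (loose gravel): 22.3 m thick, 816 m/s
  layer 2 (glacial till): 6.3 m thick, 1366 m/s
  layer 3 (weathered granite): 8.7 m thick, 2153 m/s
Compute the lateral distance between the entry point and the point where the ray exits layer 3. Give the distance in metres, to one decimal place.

Ray parameter p = sin 15.1° / 816 m/s = 3.1925e-04 s/m.
Layer 1: θ = 15.10°; offset = 22.3·tan 15.10° = 6.017 m.
Layer 2: sin θ = p·1366 = 0.4361 → θ = 25.85°; offset = 6.3·tan 25.85° = 3.053 m.
Layer 3: sin θ = p·2153 = 0.6873 → θ = 43.42°; offset = 8.7·tan 43.42° = 8.233 m.
Σ offsets = 17.303 m.

17.3 m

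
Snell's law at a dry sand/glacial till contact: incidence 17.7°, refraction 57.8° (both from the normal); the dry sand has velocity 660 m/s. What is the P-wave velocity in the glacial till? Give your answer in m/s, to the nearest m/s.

1837 m/s

Snell's law: sin 17.7°/V₁ = sin 57.8°/V₂.
V₂ = V₁·sin 57.8°/sin 17.7° = 660 × 2.7832 = 1836.93 m/s.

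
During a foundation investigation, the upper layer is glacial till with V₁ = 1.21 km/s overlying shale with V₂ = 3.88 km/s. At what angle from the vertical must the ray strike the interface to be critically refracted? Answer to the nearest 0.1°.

18.2°

Critical incidence: sin θ_c = V₁/V₂ = 1.21/3.88 = 0.3119.
θ_c = arcsin 0.3119 = 18.17°.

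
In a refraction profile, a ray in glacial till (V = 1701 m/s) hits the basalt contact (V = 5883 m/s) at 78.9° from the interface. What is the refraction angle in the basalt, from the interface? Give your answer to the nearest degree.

Angle from the normal: 90° − 78.9° = 11.1°.
sin θ₁/V₁ = sin θ₂/V₂ ⇒ sin θ₂ = 5883·sin 11.1°/1701 = 5883·0.1925/1701 = 0.6658.
θ₂ = sin⁻¹(0.6658) = 41.75° (from vertical).
From the interface: 90° − 41.75° = 48.25°.

48°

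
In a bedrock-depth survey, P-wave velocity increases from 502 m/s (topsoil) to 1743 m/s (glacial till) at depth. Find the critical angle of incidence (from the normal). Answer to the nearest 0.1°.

At critical incidence the refracted ray runs along the interface (θ₂ = 90°), so sin θ_c = V₁/V₂.
θ_c = arcsin(502/1743) = arcsin 0.2880 = 16.74°.

16.7°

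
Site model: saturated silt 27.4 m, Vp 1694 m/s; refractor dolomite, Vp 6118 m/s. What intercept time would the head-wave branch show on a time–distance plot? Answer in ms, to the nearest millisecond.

31 ms

θ_c = arcsin(V₁/V₂) = arcsin(1694/6118) = 16.07°; cos θ_c = 0.9609.
tᵢ = 2h·cos θ_c / V₁ = 2·27.4·0.9609 / 1694 = 0.03108 s.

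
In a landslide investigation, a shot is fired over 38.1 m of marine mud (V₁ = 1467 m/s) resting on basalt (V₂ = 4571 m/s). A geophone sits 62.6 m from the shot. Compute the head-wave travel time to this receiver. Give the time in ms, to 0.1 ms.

62.9 ms

t = x/V₂ + 2h·√(V₂²−V₁²)/(V₁V₂).
√(V₂²−V₁²) = √(4571²−1467²) = 4329.2 m/s; delay term = 2·38.1·4329.2/(1467·4571) = 0.04920 s.
t = 62.6/4571 + 0.04920 = 0.06289 s.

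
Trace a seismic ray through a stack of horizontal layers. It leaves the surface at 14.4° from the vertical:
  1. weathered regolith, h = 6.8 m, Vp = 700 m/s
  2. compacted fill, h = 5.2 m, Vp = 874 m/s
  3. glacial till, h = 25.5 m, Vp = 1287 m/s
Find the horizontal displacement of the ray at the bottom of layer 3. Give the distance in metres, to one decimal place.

Apply Snell's law at each interface; in layer i the horizontal offset is hᵢ·tan θᵢ.
Layer 1: θ = 14.40°; offset = 6.8·tan 14.40° = 1.746 m.
Layer 2: sin θ = 874·sin 14.4°/700 = 0.3105, θ = 18.09°; offset = 5.2·tan 18.09° = 1.699 m.
Layer 3: sin θ = 1287·sin 14.4°/700 = 0.4572, θ = 27.21°; offset = 25.5·tan 27.21° = 13.110 m.
Summing the layer offsets gives 16.555 m.

16.6 m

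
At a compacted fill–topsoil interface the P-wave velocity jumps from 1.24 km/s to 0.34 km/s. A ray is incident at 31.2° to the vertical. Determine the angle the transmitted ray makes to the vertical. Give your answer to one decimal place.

sin θ₁/V₁ = sin θ₂/V₂ ⇒ sin θ₂ = 0.34·sin 31.2°/1.24 = 0.34·0.5180/1.24 = 0.1420.
θ₂ = sin⁻¹(0.1420) = 8.17° (from vertical).

8.2°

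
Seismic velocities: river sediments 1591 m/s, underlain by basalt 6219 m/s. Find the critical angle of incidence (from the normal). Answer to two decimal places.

14.82°

At critical incidence the refracted ray runs along the interface (θ₂ = 90°), so sin θ_c = V₁/V₂.
θ_c = arcsin(1591/6219) = arcsin 0.2558 = 14.82°.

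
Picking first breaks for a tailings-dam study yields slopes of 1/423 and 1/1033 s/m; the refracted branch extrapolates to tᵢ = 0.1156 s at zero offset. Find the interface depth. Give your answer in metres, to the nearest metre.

27 m

θ_c = arcsin(423/1033) = 24.17°; cos θ_c = 0.9123.
tᵢ = 2h cos θ_c/V₁ ⇒ h = tᵢ·V₁/(2 cos θ_c) = 0.1156·423/(2·0.9123) = 26.80 m.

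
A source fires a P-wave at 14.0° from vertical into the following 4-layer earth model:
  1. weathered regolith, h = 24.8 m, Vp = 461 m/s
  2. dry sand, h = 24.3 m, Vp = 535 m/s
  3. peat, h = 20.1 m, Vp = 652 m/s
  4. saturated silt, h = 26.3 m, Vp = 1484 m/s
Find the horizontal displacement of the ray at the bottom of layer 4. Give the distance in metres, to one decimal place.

p = sin θ₁/V₁ = sin 14.0°/461 = 5.2478e-04 s/m is conserved through the stack.
Layer 1: θ = 14.00°; offset = 24.8·tan 14.00° = 6.183 m.
Layer 2: sin θ = p·535 = 0.2808 → θ = 16.31°; offset = 24.3·tan 16.31° = 7.108 m.
Layer 3: sin θ = p·652 = 0.3422 → θ = 20.01°; offset = 20.1·tan 20.01° = 7.319 m.
Layer 4: sin θ = p·1484 = 0.7788 → θ = 51.15°; offset = 26.3·tan 51.15° = 32.650 m.
Total horizontal offset = 53.260 m.

53.3 m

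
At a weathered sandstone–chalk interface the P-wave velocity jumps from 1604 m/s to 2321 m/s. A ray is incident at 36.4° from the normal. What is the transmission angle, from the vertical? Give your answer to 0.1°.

59.2°

Snell's law: sin θ₂ = (V₂/V₁)·sin θ₁ = (2321/1604)·sin 36.4° = 0.8587.
θ₂ = arcsin 0.8587 = 59.17° from the normal.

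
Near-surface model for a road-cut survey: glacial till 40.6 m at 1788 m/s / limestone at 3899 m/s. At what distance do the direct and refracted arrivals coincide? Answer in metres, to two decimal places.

θ_c = arcsin(1788/3899) = 27.30°, so cos θ_c = 0.8887 and tᵢ = 2h cos θ_c/V₁ = 0.0404 s.
At crossover x/V₁ = x/V₂ + tᵢ ⇒ x = tᵢ/(1/V₁ − 1/V₂) = 0.04036/(5.5928e-04 − 2.5648e-04) = 133.28 m.

133.28 m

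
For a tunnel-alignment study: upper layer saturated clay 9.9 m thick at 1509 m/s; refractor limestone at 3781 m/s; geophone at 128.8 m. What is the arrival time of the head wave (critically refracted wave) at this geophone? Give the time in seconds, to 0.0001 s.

0.0461 s

t = x/V₂ + 2h·√(V₂²−V₁²)/(V₁V₂).
√(V₂²−V₁²) = √(3781²−1509²) = 3466.8 m/s; delay term = 2·9.9·3466.8/(1509·3781) = 0.01203 s.
t = 128.8/3781 + 0.01203 = 0.04610 s.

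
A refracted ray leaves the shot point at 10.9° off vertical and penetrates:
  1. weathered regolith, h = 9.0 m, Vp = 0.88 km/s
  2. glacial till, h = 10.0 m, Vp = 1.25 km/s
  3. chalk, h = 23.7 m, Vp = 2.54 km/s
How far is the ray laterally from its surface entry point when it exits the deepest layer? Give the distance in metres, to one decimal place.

p = sin θ₁/V₁ = sin 10.9°/0.88 = 2.1488e-01 s/km is conserved through the stack.
Layer 1: θ = 10.90°; offset = 9.0·tan 10.90° = 1.733 m.
Layer 2: sin θ = p·1.25 = 0.2686 → θ = 15.58°; offset = 10.0·tan 15.58° = 2.788 m.
Layer 3: sin θ = p·2.54 = 0.5458 → θ = 33.08°; offset = 23.7·tan 33.08° = 15.438 m.
Summing the layer offsets gives 19.959 m.

20.0 m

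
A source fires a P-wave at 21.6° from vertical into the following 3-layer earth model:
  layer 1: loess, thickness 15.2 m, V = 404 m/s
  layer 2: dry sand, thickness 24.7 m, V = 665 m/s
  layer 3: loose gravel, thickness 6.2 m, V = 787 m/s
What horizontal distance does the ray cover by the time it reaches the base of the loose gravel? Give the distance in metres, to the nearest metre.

Apply Snell's law at each interface; in layer i the horizontal offset is hᵢ·tan θᵢ.
Layer 1: θ = 21.60°; offset = 15.2·tan 21.60° = 6.018 m.
Layer 2: sin θ = 665·sin 21.6°/404 = 0.6059, θ = 37.30°; offset = 24.7·tan 37.30° = 18.814 m.
Layer 3: sin θ = 787·sin 21.6°/404 = 0.7171, θ = 45.82°; offset = 6.2·tan 45.82° = 6.379 m.
Σ offsets = 31.212 m.

31 m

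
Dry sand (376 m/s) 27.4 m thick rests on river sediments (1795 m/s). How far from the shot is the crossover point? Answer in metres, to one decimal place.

x_cross = 2h·√((V₂+V₁)/(V₂−V₁)).
(V₂+V₁)/(V₂−V₁) = (1795+376)/(1795−376) = 1.5300; √ = 1.2369.
x_cross = 2·27.4·1.2369 = 67.78 m.

67.8 m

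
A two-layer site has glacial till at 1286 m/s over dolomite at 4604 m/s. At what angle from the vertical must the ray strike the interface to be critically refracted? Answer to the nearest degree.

16°

At critical incidence the refracted ray runs along the interface (θ₂ = 90°), so sin θ_c = V₁/V₂.
θ_c = arcsin(1286/4604) = arcsin 0.2793 = 16.22°.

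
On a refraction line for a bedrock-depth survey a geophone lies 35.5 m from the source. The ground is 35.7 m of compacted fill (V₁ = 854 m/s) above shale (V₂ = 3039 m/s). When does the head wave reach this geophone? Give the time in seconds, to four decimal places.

0.0919 s

θ_c = arcsin(V₁/V₂) = arcsin(854/3039) = 16.32°, cos θ_c = 0.9597.
Intercept time tᵢ = 2h cos θ_c / V₁ = 2·35.7·0.9597/854 = 0.08024 s.
t = x/V₂ + tᵢ = 35.5/3039 + 0.08024 = 0.09192 s.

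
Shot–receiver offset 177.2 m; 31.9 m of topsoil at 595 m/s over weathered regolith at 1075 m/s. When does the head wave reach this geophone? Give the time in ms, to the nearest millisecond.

θ_c = arcsin(V₁/V₂) = arcsin(595/1075) = 33.61°, cos θ_c = 0.8329.
Intercept time tᵢ = 2h cos θ_c / V₁ = 2·31.9·0.8329/595 = 0.08930 s.
t = x/V₂ + tᵢ = 177.2/1075 + 0.08930 = 0.25414 s.

254 ms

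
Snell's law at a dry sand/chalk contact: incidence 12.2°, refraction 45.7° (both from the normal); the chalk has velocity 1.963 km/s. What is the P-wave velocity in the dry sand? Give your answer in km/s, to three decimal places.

0.580 km/s

sin 12.2° = 0.2113; sin 45.7° = 0.7157.
V₁ = V₂·(sin θ₁/sin θ₂) = 1.963·(0.2113/0.7157) = 0.580 km/s.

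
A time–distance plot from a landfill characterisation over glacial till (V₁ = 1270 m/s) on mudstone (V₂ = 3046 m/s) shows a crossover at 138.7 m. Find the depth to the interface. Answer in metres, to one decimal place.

44.5 m

x_cross = 2h·√((V₂+V₁)/(V₂−V₁)) → h = x_cross / (2·√((V₂+V₁)/(V₂−V₁))).
√((V₂+V₁)/(V₂−V₁)) = √((3046+1270)/(3046−1270)) = 1.5589.
h = 138.7 / (2·1.5589) = 44.49 m.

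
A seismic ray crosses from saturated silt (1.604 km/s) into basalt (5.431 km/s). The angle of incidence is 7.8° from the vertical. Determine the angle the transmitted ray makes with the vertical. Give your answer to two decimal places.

sin θ₁/V₁ = sin θ₂/V₂ ⇒ sin θ₂ = 5.431·sin 7.8°/1.604 = 5.431·0.1357/1.604 = 0.4595.
θ₂ = arcsin 0.4595 = 27.36° from the normal.

27.36°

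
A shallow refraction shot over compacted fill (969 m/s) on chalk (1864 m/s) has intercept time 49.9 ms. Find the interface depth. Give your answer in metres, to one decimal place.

28.3 m

θ_c = arcsin(969/1864) = 31.32°; cos θ_c = 0.8543.
tᵢ = 2h cos θ_c/V₁ ⇒ h = tᵢ·V₁/(2 cos θ_c) = 0.0499·969/(2·0.8543) = 28.30 m.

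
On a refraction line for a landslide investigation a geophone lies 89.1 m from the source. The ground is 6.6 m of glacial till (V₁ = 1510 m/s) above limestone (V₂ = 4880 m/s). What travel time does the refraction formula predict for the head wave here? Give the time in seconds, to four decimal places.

0.0266 s

θ_c = arcsin(V₁/V₂) = arcsin(1510/4880) = 18.02°, cos θ_c = 0.9509.
Intercept time tᵢ = 2h cos θ_c / V₁ = 2·6.6·0.9509/1510 = 0.00831 s.
t = x/V₂ + tᵢ = 89.1/4880 + 0.00831 = 0.02657 s.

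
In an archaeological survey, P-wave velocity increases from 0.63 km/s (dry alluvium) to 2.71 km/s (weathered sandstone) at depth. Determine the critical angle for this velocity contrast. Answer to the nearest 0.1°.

At critical incidence the refracted ray runs along the interface (θ₂ = 90°), so sin θ_c = V₁/V₂.
θ_c = arcsin(0.63/2.71) = arcsin 0.2325 = 13.44°.

13.4°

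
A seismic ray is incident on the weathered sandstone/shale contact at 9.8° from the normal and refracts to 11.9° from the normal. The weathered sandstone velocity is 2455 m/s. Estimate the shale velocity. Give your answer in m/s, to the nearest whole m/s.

sin 9.8° = 0.1702; sin 11.9° = 0.2062.
V₂ = V₁·(sin θ₂/sin θ₁) = 2455·(0.2062/0.1702) = 2974.17 m/s.

2974 m/s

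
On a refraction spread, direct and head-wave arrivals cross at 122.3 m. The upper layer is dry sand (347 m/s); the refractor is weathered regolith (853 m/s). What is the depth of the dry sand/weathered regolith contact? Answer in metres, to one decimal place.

39.7 m

x_cross = 2h·√((V₂+V₁)/(V₂−V₁)) → h = x_cross / (2·√((V₂+V₁)/(V₂−V₁))).
√((V₂+V₁)/(V₂−V₁)) = √((853+347)/(853−347)) = 1.5400.
h = 122.3 / (2·1.5400) = 39.71 m.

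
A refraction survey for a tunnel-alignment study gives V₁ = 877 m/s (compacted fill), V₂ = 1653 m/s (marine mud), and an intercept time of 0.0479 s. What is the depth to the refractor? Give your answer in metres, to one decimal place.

h = tᵢ·V₁·V₂ / (2·√(V₂²−V₁²)).
√(V₂²−V₁²) = √(1653² − 877²) = 1401.2 m/s.
h = 0.0479 s × 877 × 1653 / (2 × 1401.2) = 24.78 m.

24.8 m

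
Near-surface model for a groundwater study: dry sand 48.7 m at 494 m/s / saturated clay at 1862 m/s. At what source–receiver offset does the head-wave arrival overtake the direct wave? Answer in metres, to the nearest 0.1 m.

127.8 m

x_cross = 2h·√((V₂+V₁)/(V₂−V₁)).
(V₂+V₁)/(V₂−V₁) = (1862+494)/(1862−494) = 1.7222; √ = 1.3123.
x_cross = 2·48.7·1.3123 = 127.82 m.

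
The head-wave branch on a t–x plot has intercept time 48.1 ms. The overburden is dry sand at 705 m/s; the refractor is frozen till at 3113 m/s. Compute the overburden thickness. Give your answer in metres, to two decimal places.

θ_c = arcsin(705/3113) = 13.09°; cos θ_c = 0.9740.
tᵢ = 2h cos θ_c/V₁ ⇒ h = tᵢ·V₁/(2 cos θ_c) = 0.0481·705/(2·0.9740) = 17.41 m.

17.41 m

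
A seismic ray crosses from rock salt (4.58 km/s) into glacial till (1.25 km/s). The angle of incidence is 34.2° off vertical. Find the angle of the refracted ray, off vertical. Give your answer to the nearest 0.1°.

8.8°

sin θ₁/V₁ = sin θ₂/V₂ ⇒ sin θ₂ = 1.25·sin 34.2°/4.58 = 1.25·0.5621/4.58 = 0.1534.
θ₂ = arcsin 0.1534 = 8.82° from the normal.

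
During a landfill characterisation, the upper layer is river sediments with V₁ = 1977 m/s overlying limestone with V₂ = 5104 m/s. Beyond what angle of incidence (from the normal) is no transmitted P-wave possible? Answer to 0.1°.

22.8°

Critical incidence: sin θ_c = V₁/V₂ = 1977/5104 = 0.3873.
θ_c = arcsin 0.3873 = 22.79°.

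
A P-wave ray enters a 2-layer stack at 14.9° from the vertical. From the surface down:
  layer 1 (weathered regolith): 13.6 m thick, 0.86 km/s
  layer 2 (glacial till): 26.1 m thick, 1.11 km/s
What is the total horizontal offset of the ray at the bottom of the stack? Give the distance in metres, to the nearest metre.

Ray parameter p = sin 14.9° / 0.86 km/s = 2.9899e-01 s/km.
Layer 1: θ = 14.90°; offset = 13.6·tan 14.90° = 3.619 m.
Layer 2: sin θ = p·1.11 = 0.3319 → θ = 19.38°; offset = 26.1·tan 19.38° = 9.183 m.
Total horizontal offset = 12.801 m.

13 m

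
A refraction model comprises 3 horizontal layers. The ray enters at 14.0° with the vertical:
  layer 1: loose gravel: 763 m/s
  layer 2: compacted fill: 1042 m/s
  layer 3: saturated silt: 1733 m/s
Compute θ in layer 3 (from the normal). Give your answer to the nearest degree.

33°

Ray parameter p = sin 14.0° / 763 = 3.1707e-04 s/m.
sin θ_3 = p·V_3 = 3.1707e-04 × 1733 = 0.5495.
θ_3 = 33.33° from the vertical.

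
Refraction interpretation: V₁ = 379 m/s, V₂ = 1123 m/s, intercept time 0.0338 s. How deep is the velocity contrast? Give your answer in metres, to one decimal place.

h = tᵢ·V₁·V₂ / (2·√(V₂²−V₁²)).
√(V₂²−V₁²) = √(1123² − 379²) = 1057.1 m/s.
h = 0.0338 s × 379 × 1123 / (2 × 1057.1) = 6.80 m.

6.8 m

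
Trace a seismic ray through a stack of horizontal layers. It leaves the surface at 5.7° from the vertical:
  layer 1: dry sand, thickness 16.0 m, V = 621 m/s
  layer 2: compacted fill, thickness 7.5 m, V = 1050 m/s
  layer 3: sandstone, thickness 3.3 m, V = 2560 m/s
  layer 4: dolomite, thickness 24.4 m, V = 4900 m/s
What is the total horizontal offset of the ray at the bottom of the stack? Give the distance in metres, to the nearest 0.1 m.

p = sin θ₁/V₁ = sin 5.7°/621 = 1.5994e-04 s/m is conserved through the stack.
Layer 1: θ = 5.70°; offset = 16.0·tan 5.70° = 1.597 m.
Layer 2: sin θ = p·1050 = 0.1679 → θ = 9.67°; offset = 7.5·tan 9.67° = 1.278 m.
Layer 3: sin θ = p·2560 = 0.4094 → θ = 24.17°; offset = 3.3·tan 24.17° = 1.481 m.
Layer 4: sin θ = p·4900 = 0.7837 → θ = 51.60°; offset = 24.4·tan 51.60° = 30.784 m.
Total horizontal offset = 35.140 m.

35.1 m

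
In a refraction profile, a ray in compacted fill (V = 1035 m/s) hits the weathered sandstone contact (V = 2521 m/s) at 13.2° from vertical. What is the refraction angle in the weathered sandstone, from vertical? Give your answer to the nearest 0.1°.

33.8°

sin θ₁/V₁ = sin θ₂/V₂ ⇒ sin θ₂ = 2521·sin 13.2°/1035 = 2521·0.2284/1035 = 0.5562.
θ₂ = arcsin 0.5562 = 33.79° from the normal.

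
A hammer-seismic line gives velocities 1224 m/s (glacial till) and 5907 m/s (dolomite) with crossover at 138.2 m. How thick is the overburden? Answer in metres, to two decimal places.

h = (x_cross/2)·√((V₂−V₁)/(V₂+V₁)).
(V₂−V₁)/(V₂+V₁) = (5907−1224)/(5907+1224) = 0.6567; √ = 0.8104.
h = (138.2/2)·0.8104 = 56.00 m.

56.00 m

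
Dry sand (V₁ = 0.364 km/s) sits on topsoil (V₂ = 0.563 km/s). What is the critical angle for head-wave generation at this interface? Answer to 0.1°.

40.3°

At critical incidence the refracted ray runs along the interface (θ₂ = 90°), so sin θ_c = V₁/V₂.
θ_c = arcsin(0.364/0.563) = arcsin 0.6465 = 40.28°.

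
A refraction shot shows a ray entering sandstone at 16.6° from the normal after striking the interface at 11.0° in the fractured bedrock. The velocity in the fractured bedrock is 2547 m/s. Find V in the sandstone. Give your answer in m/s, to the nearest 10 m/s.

Snell's law: sin 11.0°/V₁ = sin 16.6°/V₂.
V₂ = V₁·sin 16.6°/sin 11.0° = 2547 × 1.4972 = 3813.49 m/s.

3810 m/s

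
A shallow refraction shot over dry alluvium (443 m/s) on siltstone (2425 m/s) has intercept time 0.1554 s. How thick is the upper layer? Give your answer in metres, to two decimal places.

35.01 m

θ_c = arcsin(443/2425) = 10.53°; cos θ_c = 0.9832.
tᵢ = 2h cos θ_c/V₁ ⇒ h = tᵢ·V₁/(2 cos θ_c) = 0.1554·443/(2·0.9832) = 35.01 m.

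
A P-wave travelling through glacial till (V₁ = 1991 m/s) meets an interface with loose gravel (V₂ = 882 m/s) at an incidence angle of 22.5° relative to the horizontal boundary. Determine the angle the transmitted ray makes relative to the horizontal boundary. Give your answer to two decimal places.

Convert to the normal: θ₁ = 90° − 22.5° = 67.5°.
Snell's law: sin θ₂ = (V₂/V₁)·sin θ₁ = (882/1991)·sin 67.5° = 0.4093.
θ₂ = sin⁻¹(0.4093) = 24.16° (from vertical).
From the interface: 90° − 24.16° = 65.84°.

65.84°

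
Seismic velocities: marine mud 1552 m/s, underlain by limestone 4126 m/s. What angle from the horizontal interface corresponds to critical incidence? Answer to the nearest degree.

Critical incidence: sin θ_c = V₁/V₂ = 1552/4126 = 0.3762.
θ_c = arcsin 0.3762 = 22.10°.
Measured from the interface: 90° − 22.10° = 67.90°.

68°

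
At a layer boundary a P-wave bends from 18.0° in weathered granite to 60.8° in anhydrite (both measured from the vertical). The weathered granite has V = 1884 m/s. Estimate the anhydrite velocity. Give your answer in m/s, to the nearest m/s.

5322 m/s

Snell's law: sin 18.0°/V₁ = sin 60.8°/V₂.
V₂ = V₁·sin 60.8°/sin 18.0° = 1884 × 2.8248 = 5321.99 m/s.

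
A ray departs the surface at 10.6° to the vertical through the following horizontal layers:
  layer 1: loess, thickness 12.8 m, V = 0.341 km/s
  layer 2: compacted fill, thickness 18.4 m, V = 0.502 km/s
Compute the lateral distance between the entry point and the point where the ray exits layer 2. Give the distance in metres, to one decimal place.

7.6 m

Ray parameter p = sin 10.6° / 0.341 km/s = 5.3945e-01 s/km.
Layer 1: θ = 10.60°; offset = 12.8·tan 10.60° = 2.395 m.
Layer 2: sin θ = p·0.502 = 0.2708 → θ = 15.71°; offset = 18.4·tan 15.71° = 5.176 m.
Summing the layer offsets gives 7.572 m.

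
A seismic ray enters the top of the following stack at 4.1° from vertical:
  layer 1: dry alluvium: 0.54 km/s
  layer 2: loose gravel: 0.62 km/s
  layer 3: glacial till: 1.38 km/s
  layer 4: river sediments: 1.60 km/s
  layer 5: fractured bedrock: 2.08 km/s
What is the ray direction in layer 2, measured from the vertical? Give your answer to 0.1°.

4.7°

Ray parameter p = sin 4.1° / 0.54 = 1.3240e-01 s/km.
sin θ_2 = p·V_2 = 1.3240e-01 × 0.62 = 0.0821.
θ_2 = arcsin 0.0821 = 4.71°.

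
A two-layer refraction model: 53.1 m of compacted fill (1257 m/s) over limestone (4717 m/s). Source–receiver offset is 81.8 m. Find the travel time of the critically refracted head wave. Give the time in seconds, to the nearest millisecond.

0.099 s

t = x/V₂ + 2h·√(V₂²−V₁²)/(V₁V₂).
√(V₂²−V₁²) = √(4717²−1257²) = 4546.4 m/s; delay term = 2·53.1·4546.4/(1257·4717) = 0.08143 s.
t = 81.8/4717 + 0.08143 = 0.09877 s.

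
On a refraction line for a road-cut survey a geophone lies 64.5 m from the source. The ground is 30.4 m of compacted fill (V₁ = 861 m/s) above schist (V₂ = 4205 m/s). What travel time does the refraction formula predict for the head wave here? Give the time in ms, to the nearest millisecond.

84 ms

θ_c = arcsin(V₁/V₂) = arcsin(861/4205) = 11.82°, cos θ_c = 0.9788.
Intercept time tᵢ = 2h cos θ_c / V₁ = 2·30.4·0.9788/861 = 0.06912 s.
t = x/V₂ + tᵢ = 64.5/4205 + 0.06912 = 0.08446 s.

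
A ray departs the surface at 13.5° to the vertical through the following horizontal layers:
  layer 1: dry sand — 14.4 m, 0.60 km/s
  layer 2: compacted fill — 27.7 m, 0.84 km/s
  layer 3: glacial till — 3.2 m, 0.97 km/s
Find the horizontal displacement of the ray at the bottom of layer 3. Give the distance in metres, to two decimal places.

p = sin θ₁/V₁ = sin 13.5°/0.60 = 3.8908e-01 s/km is conserved through the stack.
Layer 1: θ = 13.50°; offset = 14.4·tan 13.50° = 3.4571 m.
Layer 2: sin θ = p·0.84 = 0.3268 → θ = 19.08°; offset = 27.7·tan 19.08° = 9.5790 m.
Layer 3: sin θ = p·0.97 = 0.3774 → θ = 22.17°; offset = 3.2·tan 22.17° = 1.3041 m.
Total horizontal offset = 14.3403 m.

14.34 m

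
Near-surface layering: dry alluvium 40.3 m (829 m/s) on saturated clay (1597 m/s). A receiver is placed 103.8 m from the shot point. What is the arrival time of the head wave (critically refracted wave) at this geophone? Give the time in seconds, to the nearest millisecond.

0.148 s

t = x/V₂ + 2h·√(V₂²−V₁²)/(V₁V₂).
√(V₂²−V₁²) = √(1597²−829²) = 1365.0 m/s; delay term = 2·40.3·1365.0/(829·1597) = 0.08310 s.
t = 103.8/1597 + 0.08310 = 0.14810 s.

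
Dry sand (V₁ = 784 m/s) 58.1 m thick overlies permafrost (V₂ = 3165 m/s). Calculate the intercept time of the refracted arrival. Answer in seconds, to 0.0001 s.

tᵢ = 2h·√(V₂²−V₁²)/(V₁V₂).
√(V₂²−V₁²) = √(3165²−784²) = 3066.4 m/s.
tᵢ = 2·58.1·3066.4/(784·3165) = 0.14360 s.

0.1436 s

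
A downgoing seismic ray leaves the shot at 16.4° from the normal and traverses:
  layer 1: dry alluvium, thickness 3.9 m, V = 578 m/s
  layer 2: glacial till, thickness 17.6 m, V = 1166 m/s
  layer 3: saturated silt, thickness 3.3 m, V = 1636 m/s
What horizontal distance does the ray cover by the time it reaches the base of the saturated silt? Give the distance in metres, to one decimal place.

Apply Snell's law at each interface; in layer i the horizontal offset is hᵢ·tan θᵢ.
Layer 1: θ = 16.40°; offset = 3.9·tan 16.40° = 1.148 m.
Layer 2: sin θ = 1166·sin 16.4°/578 = 0.5696, θ = 34.72°; offset = 17.6·tan 34.72° = 12.196 m.
Layer 3: sin θ = 1636·sin 16.4°/578 = 0.7992, θ = 53.05°; offset = 3.3·tan 53.05° = 4.387 m.
Σ offsets = 17.731 m.

17.7 m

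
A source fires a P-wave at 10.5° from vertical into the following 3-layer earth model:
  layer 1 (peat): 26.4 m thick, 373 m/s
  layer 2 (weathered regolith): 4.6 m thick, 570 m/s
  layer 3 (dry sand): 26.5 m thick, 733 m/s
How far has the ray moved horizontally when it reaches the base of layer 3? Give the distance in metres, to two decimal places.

Apply Snell's law at each interface; in layer i the horizontal offset is hᵢ·tan θᵢ.
Layer 1: θ = 10.50°; offset = 26.4·tan 10.50° = 4.8930 m.
Layer 2: sin θ = 570·sin 10.5°/373 = 0.2785, θ = 16.17°; offset = 4.6·tan 16.17° = 1.3338 m.
Layer 3: sin θ = 733·sin 10.5°/373 = 0.3581, θ = 20.98°; offset = 26.5·tan 20.98° = 10.1643 m.
Σ offsets = 16.3910 m.

16.39 m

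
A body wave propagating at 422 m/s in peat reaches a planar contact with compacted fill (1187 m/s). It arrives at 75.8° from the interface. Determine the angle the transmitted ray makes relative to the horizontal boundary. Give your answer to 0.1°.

46.4°

Convert to the normal: θ₁ = 90° − 75.8° = 14.2°.
Snell's law: sin θ₂ = (V₂/V₁)·sin θ₁ = (1187/422)·sin 14.2° = 0.6900.
θ₂ = arcsin 0.6900 = 43.63° from the normal.
From the interface: 90° − 43.63° = 46.37°.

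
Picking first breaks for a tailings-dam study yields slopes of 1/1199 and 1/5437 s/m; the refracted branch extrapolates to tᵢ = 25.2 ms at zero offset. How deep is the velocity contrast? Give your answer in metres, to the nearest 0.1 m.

θ_c = arcsin(1199/5437) = 12.74°; cos θ_c = 0.9754.
tᵢ = 2h cos θ_c/V₁ ⇒ h = tᵢ·V₁/(2 cos θ_c) = 0.0252·1199/(2·0.9754) = 15.49 m.

15.5 m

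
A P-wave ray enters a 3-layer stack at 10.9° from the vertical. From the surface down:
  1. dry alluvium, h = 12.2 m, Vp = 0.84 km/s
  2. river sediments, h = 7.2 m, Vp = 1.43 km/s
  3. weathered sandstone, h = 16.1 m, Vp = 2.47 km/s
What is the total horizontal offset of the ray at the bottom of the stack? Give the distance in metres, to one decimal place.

Apply Snell's law at each interface; in layer i the horizontal offset is hᵢ·tan θᵢ.
Layer 1: θ = 10.90°; offset = 12.2·tan 10.90° = 2.349 m.
Layer 2: sin θ = 1.43·sin 10.9°/0.84 = 0.3219, θ = 18.78°; offset = 7.2·tan 18.78° = 2.448 m.
Layer 3: sin θ = 2.47·sin 10.9°/0.84 = 0.5560, θ = 33.78°; offset = 16.1·tan 33.78° = 10.771 m.
Σ offsets = 15.568 m.

15.6 m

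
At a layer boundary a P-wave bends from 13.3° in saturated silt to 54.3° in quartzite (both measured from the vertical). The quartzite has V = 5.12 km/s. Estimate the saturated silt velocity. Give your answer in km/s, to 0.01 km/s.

Snell's law: sin 13.3°/V₁ = sin 54.3°/V₂.
V₁ = V₂·sin 13.3°/sin 54.3° = 5.12 × 0.2833 = 1.45 km/s.

1.45 km/s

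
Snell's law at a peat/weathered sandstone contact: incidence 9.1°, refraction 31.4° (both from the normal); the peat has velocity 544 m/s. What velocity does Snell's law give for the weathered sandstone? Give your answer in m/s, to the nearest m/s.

Snell's law: sin 9.1°/V₁ = sin 31.4°/V₂.
V₂ = V₁·sin 31.4°/sin 9.1° = 544 × 3.2942 = 1792.06 m/s.

1792 m/s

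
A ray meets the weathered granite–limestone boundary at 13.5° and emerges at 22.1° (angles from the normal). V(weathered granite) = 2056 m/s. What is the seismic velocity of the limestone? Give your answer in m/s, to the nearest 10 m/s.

3310 m/s

Snell's law: sin 13.5°/V₁ = sin 22.1°/V₂.
V₂ = V₁·sin 22.1°/sin 13.5° = 2056 × 1.6116 = 3313.48 m/s.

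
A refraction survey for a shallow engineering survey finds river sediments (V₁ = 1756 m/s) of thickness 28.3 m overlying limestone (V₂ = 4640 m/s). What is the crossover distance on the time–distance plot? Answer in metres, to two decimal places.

θ_c = arcsin(1756/4640) = 22.24°, so cos θ_c = 0.9256 and tᵢ = 2h cos θ_c/V₁ = 0.0298 s.
At crossover x/V₁ = x/V₂ + tᵢ ⇒ x = tᵢ/(1/V₁ − 1/V₂) = 0.02983/(5.6948e-04 − 2.1552e-04) = 84.29 m.

84.29 m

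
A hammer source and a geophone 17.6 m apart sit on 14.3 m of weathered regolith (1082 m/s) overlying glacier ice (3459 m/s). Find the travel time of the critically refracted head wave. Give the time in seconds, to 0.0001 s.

t = x/V₂ + 2h·√(V₂²−V₁²)/(V₁V₂).
√(V₂²−V₁²) = √(3459²−1082²) = 3285.4 m/s; delay term = 2·14.3·3285.4/(1082·3459) = 0.02511 s.
t = 17.6/3459 + 0.02511 = 0.03019 s.

0.0302 s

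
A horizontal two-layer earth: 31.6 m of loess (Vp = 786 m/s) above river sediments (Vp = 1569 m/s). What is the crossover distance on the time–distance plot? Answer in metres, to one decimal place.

θ_c = arcsin(786/1569) = 30.06°, so cos θ_c = 0.8655 and tᵢ = 2h cos θ_c/V₁ = 0.0696 s.
At crossover x/V₁ = x/V₂ + tᵢ ⇒ x = tᵢ/(1/V₁ − 1/V₂) = 0.06959/(1.2723e-03 − 6.3735e-04) = 109.61 m.

109.6 m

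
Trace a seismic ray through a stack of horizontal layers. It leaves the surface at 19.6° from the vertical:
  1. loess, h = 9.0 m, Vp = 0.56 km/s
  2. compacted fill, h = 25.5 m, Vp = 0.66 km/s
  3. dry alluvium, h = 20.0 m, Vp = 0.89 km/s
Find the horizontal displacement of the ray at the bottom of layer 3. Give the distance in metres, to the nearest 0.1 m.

Ray parameter p = sin 19.6° / 0.56 km/s = 5.9902e-01 s/km.
Layer 1: θ = 19.60°; offset = 9.0·tan 19.60° = 3.205 m.
Layer 2: sin θ = p·0.66 = 0.3954 → θ = 23.29°; offset = 25.5·tan 23.29° = 10.976 m.
Layer 3: sin θ = p·0.89 = 0.5331 → θ = 32.22°; offset = 20.0·tan 32.22° = 12.603 m.
Total horizontal offset = 26.783 m.

26.8 m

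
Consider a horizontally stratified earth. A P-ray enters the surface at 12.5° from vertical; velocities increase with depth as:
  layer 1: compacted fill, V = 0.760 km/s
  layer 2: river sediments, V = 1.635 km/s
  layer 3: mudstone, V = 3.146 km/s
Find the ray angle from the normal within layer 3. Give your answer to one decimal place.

63.6°

Snell's law across each interface conserves sin θ / V, so sin θ_3 = V_3·sin θ₁/V₁.
sin θ_3 = 3.146 × sin 12.5° / 0.760 = 0.8959.
θ_3 = arcsin 0.8959 = 63.63°.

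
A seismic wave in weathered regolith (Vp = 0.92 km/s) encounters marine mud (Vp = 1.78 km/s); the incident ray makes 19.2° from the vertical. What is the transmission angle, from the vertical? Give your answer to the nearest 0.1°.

sin θ₁/V₁ = sin θ₂/V₂ ⇒ sin θ₂ = 1.78·sin 19.2°/0.92 = 1.78·0.3289/0.92 = 0.6363.
θ₂ = sin⁻¹(0.6363) = 39.52° (from vertical).

39.5°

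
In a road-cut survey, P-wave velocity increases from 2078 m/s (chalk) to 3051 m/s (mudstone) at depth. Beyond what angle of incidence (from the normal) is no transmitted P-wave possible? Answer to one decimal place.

42.9°

At critical incidence the refracted ray runs along the interface (θ₂ = 90°), so sin θ_c = V₁/V₂.
θ_c = arcsin(2078/3051) = arcsin 0.6811 = 42.93°.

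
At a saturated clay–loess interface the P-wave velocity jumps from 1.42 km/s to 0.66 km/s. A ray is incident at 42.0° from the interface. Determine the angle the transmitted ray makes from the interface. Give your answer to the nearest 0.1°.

69.8°

Angle from the normal: 90° − 42.0° = 48.0°.
sin θ₁/V₁ = sin θ₂/V₂ ⇒ sin θ₂ = 0.66·sin 48.0°/1.42 = 0.66·0.7431/1.42 = 0.3454.
θ₂ = sin⁻¹(0.3454) = 20.21° (from vertical).
From the interface: 90° − 20.21° = 69.79°.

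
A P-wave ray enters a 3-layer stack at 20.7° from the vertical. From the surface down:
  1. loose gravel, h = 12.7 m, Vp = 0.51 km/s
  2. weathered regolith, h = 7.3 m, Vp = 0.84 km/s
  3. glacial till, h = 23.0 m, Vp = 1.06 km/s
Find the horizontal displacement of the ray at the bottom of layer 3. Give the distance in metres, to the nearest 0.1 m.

34.9 m

Apply Snell's law at each interface; in layer i the horizontal offset is hᵢ·tan θᵢ.
Layer 1: θ = 20.70°; offset = 12.7·tan 20.70° = 4.799 m.
Layer 2: sin θ = 0.84·sin 20.7°/0.51 = 0.5822, θ = 35.60°; offset = 7.3·tan 35.60° = 5.227 m.
Layer 3: sin θ = 1.06·sin 20.7°/0.51 = 0.7347, θ = 47.28°; offset = 23.0·tan 47.28° = 24.907 m.
Σ offsets = 34.933 m.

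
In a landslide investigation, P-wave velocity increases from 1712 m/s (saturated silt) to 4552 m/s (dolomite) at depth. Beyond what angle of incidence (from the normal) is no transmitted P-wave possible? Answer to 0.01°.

At critical incidence the refracted ray runs along the interface (θ₂ = 90°), so sin θ_c = V₁/V₂.
θ_c = arcsin(1712/4552) = arcsin 0.3761 = 22.09°.

22.09°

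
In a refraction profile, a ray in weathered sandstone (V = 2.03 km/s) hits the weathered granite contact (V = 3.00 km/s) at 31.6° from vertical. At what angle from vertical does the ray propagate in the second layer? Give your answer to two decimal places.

50.75°

Snell's law: sin θ₂ = (V₂/V₁)·sin θ₁ = (3.00/2.03)·sin 31.6° = 0.7744.
θ₂ = arcsin 0.7744 = 50.75° from the normal.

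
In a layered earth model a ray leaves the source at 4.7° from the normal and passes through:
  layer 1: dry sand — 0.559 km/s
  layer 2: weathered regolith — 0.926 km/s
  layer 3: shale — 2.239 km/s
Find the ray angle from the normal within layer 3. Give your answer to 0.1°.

19.2°

Ray parameter p = sin 4.7° / 0.559 = 1.4658e-01 s/km.
sin θ_3 = p·V_3 = 1.4658e-01 × 2.239 = 0.3282.
θ_3 = arcsin 0.3282 = 19.16°.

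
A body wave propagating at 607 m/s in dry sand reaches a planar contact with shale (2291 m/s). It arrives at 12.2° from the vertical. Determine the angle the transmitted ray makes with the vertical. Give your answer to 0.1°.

52.9°

sin θ₁/V₁ = sin θ₂/V₂ ⇒ sin θ₂ = 2291·sin 12.2°/607 = 2291·0.2113/607 = 0.7976.
θ₂ = sin⁻¹(0.7976) = 52.90° (from vertical).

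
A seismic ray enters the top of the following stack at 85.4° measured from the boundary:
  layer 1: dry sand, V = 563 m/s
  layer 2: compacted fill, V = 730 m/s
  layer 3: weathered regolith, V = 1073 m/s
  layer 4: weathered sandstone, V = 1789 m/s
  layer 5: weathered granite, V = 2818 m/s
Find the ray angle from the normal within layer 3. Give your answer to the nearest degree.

9°

From the normal: θ₁ = 90° − 85.4° = 4.6°.
Ray parameter p = sin 4.6° / 563 = 1.4245e-04 s/m.
sin θ_3 = p·V_3 = 1.4245e-04 × 1073 = 0.1528.
θ_3 = 8.79° from the vertical.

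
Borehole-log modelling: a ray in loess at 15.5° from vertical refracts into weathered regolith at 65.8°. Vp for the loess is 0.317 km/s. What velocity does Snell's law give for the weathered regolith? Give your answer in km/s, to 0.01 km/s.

sin 15.5° = 0.2672; sin 65.8° = 0.9121.
V₂ = V₁·(sin θ₂/sin θ₁) = 0.317·(0.9121/0.2672) = 1.08 km/s.

1.08 km/s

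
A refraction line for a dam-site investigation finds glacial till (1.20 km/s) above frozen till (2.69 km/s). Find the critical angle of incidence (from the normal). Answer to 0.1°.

26.5°

At critical incidence the refracted ray runs along the interface (θ₂ = 90°), so sin θ_c = V₁/V₂.
θ_c = arcsin(1.20/2.69) = arcsin 0.4461 = 26.49°.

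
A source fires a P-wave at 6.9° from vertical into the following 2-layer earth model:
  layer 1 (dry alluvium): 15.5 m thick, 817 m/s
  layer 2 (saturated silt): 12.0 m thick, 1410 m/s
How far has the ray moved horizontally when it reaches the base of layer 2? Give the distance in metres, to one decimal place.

Apply Snell's law at each interface; in layer i the horizontal offset is hᵢ·tan θᵢ.
Layer 1: θ = 6.90°; offset = 15.5·tan 6.90° = 1.876 m.
Layer 2: sin θ = 1410·sin 6.9°/817 = 0.2073, θ = 11.97°; offset = 12.0·tan 11.97° = 2.543 m.
Total horizontal offset = 4.419 m.

4.4 m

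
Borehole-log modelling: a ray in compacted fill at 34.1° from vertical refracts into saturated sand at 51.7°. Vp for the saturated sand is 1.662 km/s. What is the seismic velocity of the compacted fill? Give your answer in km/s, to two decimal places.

1.19 km/s

sin 34.1° = 0.5606; sin 51.7° = 0.7848.
V₁ = V₂·(sin θ₁/sin θ₂) = 1.662·(0.5606/0.7848) = 1.19 km/s.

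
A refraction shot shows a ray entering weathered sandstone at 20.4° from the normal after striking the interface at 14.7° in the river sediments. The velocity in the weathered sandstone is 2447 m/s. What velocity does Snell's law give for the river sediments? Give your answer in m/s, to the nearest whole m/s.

sin 14.7° = 0.2538; sin 20.4° = 0.3486.
V₁ = V₂·(sin θ₁/sin θ₂) = 2447·(0.2538/0.3486) = 1781.40 m/s.

1781 m/s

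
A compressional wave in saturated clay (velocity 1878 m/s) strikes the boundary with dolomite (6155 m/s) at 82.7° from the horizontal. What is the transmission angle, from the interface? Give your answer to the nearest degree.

Convert to the normal: θ₁ = 90° − 82.7° = 7.3°.
Snell's law: sin θ₂ = (V₂/V₁)·sin θ₁ = (6155/1878)·sin 7.3° = 0.4164.
θ₂ = arcsin 0.4164 = 24.61° from the normal.
From the interface: 90° − 24.61° = 65.39°.

65°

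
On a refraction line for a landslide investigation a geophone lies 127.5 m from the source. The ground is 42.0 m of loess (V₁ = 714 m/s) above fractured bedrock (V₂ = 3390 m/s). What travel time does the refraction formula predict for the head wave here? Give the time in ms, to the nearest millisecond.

θ_c = arcsin(V₁/V₂) = arcsin(714/3390) = 12.16°, cos θ_c = 0.9776.
Intercept time tᵢ = 2h cos θ_c / V₁ = 2·42.0·0.9776/714 = 0.11501 s.
t = x/V₂ + tᵢ = 127.5/3390 + 0.11501 = 0.15262 s.

153 ms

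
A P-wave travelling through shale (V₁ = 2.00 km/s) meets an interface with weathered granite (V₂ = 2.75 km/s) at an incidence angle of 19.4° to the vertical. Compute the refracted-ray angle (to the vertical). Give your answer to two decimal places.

27.18°

Snell's law: sin θ₂ = (V₂/V₁)·sin θ₁ = (2.75/2.00)·sin 19.4° = 0.4567.
θ₂ = sin⁻¹(0.4567) = 27.18° (from vertical).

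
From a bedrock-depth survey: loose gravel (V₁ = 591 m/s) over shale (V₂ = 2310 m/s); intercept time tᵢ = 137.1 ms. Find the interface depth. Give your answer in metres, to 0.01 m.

h = tᵢ·V₁·V₂ / (2·√(V₂²−V₁²)).
√(V₂²−V₁²) = √(2310² − 591²) = 2233.1 m/s.
h = 0.1371 s × 591 × 2310 / (2 × 2233.1) = 41.91 m.

41.91 m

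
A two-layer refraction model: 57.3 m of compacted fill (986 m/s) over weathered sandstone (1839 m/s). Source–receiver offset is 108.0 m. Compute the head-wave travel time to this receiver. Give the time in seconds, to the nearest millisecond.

t = x/V₂ + 2h·√(V₂²−V₁²)/(V₁V₂).
√(V₂²−V₁²) = √(1839²−986²) = 1552.3 m/s; delay term = 2·57.3·1552.3/(986·1839) = 0.09811 s.
t = 108.0/1839 + 0.09811 = 0.15684 s.

0.157 s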